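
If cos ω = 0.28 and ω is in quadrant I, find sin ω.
sin ω = 0.96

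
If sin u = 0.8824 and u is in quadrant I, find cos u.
cos u = 0.4705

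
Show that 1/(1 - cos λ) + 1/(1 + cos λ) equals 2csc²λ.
LHS = [(1 + cos λ) + (1 - cos λ)] / [(1 - cos λ)(1 + cos λ)] = 2/(1 - cos²λ) = 2/sin²λ = 2csc²λ = RHS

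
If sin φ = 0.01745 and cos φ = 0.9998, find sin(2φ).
sin(2φ) = 2 sin φ cos φ = 0.03489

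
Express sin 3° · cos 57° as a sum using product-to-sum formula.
sin 3° cos 57° = (1/2)[sin(3°+57°) + sin(3°-57°)]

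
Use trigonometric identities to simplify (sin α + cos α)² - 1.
(sin α + cos α)² - 1 = sin(2α) (using Pythagorean + double angle)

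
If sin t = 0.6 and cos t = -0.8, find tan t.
tan t = sin t / cos t = -0.75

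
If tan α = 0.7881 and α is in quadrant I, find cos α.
cos α = 0.7854 (using tan²α + 1 = sec²α)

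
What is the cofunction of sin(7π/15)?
sin(7π/15) = cos(π/2 - 7π/15) = cos(π/30)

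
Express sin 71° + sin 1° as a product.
sin 71° + sin 1° = 2 sin(36°) cos(35°)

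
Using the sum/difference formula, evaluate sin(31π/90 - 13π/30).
sin(31π/90 - 13π/30) = sin 31π/90 cos 13π/30 - cos 31π/90 sin 13π/30 = -0.2756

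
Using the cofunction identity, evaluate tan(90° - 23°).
tan(90° - 23°) = cot(23°) = 2.356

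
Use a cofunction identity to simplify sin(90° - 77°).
sin(90° - 77°) = cos(77°)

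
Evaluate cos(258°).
cos(258°) = -0.2079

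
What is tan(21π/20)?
tan(21π/20) = 0.1584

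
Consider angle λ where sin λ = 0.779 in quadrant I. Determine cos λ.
cos λ = √(1 - sin²λ) = 0.627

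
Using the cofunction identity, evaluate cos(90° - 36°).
cos(90° - 36°) = sin(36°) = 0.5878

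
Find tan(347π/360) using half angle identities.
tan(347π/360) = sin 347π/180 / (1 + cos 347π/180) = -0.1139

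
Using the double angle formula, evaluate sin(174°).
sin(174°) = 2 sin 87° cos 87° = 0.1045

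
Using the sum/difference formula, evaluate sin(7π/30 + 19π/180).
sin(7π/30 + 19π/180) = sin 7π/30 cos 19π/180 + cos 7π/30 sin 19π/180 = 0.8746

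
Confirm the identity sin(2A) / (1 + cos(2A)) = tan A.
LHS = 2 sin A cos A / (2cos²A) = sin A/cos A = tan A = RHS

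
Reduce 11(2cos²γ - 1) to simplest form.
11(2cos²γ - 1) = 11(cos(2γ)) (using Double angle)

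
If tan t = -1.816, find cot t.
cot t = 1/tan t = -0.5507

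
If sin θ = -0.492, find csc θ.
csc θ = 1/sin θ = -2.033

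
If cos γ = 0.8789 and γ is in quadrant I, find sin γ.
sin γ = 0.477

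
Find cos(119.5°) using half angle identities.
cos(119.5°) = -√((1 + cos 239°)/2) = -0.4924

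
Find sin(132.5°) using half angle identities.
sin(132.5°) = √((1 - cos 265°)/2) = 0.7373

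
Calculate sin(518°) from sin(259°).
sin(518°) = 2 sin 259° cos 259° = 0.3746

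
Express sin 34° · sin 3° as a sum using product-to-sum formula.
sin 34° sin 3° = (1/2)[cos(34°-3°) - cos(34°+3°)]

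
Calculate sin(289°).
sin(289°) = -0.9455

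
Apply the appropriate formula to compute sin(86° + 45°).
sin(86° + 45°) = sin 86° cos 45° + cos 86° sin 45° = 0.7547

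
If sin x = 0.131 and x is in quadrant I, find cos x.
cos x = 0.9914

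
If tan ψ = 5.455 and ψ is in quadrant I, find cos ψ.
cos ψ = 0.1803 (using tan²ψ + 1 = sec²ψ)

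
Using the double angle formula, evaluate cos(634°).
cos(634°) = cos²317° - sin²317° = 0.06976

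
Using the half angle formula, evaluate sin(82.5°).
sin(82.5°) = √((1 - cos 165°)/2) = 0.9914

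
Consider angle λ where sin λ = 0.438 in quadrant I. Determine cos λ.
cos λ = √(1 - sin²λ) = 0.899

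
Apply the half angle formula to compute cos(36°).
cos(36°) = √((1 + cos 72°)/2) = 0.809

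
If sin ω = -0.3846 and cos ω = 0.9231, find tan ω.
tan ω = sin ω / cos ω = -0.4166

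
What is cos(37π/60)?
cos(37π/60) = -0.3584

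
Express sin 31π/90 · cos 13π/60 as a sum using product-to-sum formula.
sin 31π/90 cos 13π/60 = (1/2)[sin(31π/90+13π/60) + sin(31π/90-13π/60)]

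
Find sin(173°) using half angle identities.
sin(173°) = √((1 - cos 346°)/2) = 0.1219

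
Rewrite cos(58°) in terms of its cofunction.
cos(58°) = sin(90° - 58°) = sin(32°)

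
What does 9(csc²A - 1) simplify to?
9(csc²A - 1) = 9(cot²A) (using Pythagorean identity)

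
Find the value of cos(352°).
cos(352°) = 0.9903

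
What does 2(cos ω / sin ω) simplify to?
2(cos ω / sin ω) = 2(cot ω) (using Quotient identity)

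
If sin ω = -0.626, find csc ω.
csc ω = 1/sin ω = -1.597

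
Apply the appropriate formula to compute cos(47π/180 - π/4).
cos(47π/180 - π/4) = cos 47π/180 cos π/4 + sin 47π/180 sin π/4 = 0.9994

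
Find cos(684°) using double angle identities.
cos(684°) = cos²342° - sin²342° = 0.809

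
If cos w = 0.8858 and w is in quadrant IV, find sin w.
sin w = -0.4641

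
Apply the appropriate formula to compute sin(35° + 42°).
sin(35° + 42°) = sin 35° cos 42° + cos 35° sin 42° = 0.9744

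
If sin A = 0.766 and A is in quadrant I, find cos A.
cos A = 0.6428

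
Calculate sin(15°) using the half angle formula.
sin(15°) = √((1 - cos 30°)/2) = (√6-√2)/4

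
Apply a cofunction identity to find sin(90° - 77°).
sin(90° - 77°) = cos(77°) = 0.225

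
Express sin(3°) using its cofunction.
sin(3°) = cos(90° - 3°) = cos(87°)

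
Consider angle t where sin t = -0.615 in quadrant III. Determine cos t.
cos t = ±√(1 - sin²t) = -0.7885 (negative in QIII)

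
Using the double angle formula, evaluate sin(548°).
sin(548°) = 2 sin 274° cos 274° = -0.1392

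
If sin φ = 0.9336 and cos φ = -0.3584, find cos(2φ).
cos(2φ) = cos²φ - sin²φ = -0.7432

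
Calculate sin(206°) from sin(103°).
sin(206°) = 2 sin 103° cos 103° = -0.4384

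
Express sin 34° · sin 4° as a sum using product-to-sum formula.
sin 34° sin 4° = (1/2)[cos(34°-4°) - cos(34°+4°)]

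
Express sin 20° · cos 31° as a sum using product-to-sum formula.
sin 20° cos 31° = (1/2)[sin(20°+31°) + sin(20°-31°)]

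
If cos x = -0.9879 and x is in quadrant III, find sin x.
sin x = -0.1551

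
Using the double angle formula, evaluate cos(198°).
cos(198°) = cos²99° - sin²99° = -0.9511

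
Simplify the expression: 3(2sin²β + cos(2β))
3(2sin²β + cos(2β)) = 3 (using Double angle)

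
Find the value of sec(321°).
sec(321°) = 1.287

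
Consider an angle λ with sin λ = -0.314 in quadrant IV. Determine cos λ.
cos λ = √(1 - sin²λ) = 0.9494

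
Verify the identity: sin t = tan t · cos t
RHS = (sin t/cos t) · cos t = sin t = LHS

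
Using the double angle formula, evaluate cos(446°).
cos(446°) = cos²223° - sin²223° = 0.06976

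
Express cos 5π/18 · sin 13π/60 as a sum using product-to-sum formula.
cos 5π/18 sin 13π/60 = (1/2)[sin(5π/18+13π/60) - sin(5π/18-13π/60)]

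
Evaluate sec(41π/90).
sec(41π/90) = 7.185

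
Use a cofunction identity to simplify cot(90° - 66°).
cot(90° - 66°) = tan(66°)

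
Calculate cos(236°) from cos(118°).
cos(236°) = cos²118° - sin²118° = -0.5592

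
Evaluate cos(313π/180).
cos(313π/180) = 0.682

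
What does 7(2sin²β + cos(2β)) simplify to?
7(2sin²β + cos(2β)) = 7 (using Double angle)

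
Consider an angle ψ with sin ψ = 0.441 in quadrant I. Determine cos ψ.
cos ψ = √(1 - sin²ψ) = 0.8975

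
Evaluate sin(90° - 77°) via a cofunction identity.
sin(90° - 77°) = cos(77°) = 0.225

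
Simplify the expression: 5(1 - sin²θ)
5(1 - sin²θ) = 5(cos²θ) (using Pythagorean identity)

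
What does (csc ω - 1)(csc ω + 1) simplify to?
(csc ω - 1)(csc ω + 1) = cot²ω (using Diff. of squares)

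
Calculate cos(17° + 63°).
cos(17° + 63°) = cos 17° cos 63° - sin 17° sin 63° = 0.1736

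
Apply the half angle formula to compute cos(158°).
cos(158°) = -√((1 + cos 316°)/2) = -0.9272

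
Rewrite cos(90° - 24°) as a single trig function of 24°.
cos(90° - 24°) = sin(24°)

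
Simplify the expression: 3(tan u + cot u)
3(tan u + cot u) = 3(sec u csc u) (using Quotient identities)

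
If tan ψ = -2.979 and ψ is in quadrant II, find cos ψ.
cos ψ = -0.3182 (using tan²ψ + 1 = sec²ψ)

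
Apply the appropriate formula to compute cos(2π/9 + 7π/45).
cos(2π/9 + 7π/45) = cos 2π/9 cos 7π/45 - sin 2π/9 sin 7π/45 = 0.3746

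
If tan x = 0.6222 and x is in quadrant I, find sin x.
sin x = 0.5283 (using tan²x + 1 = sec²x)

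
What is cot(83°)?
cot(83°) = 0.1228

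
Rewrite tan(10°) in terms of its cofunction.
tan(10°) = cot(90° - 10°) = cot(80°)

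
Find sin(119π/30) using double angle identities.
sin(119π/30) = 2 sin 119π/60 cos 119π/60 = -0.1045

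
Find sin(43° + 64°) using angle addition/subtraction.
sin(43° + 64°) = sin 43° cos 64° + cos 43° sin 64° = 0.9563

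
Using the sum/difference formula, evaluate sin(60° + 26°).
sin(60° + 26°) = sin 60° cos 26° + cos 60° sin 26° = 0.9976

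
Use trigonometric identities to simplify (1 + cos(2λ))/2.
(1 + cos(2λ))/2 = cos²λ (using Power reduction)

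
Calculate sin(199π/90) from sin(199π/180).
sin(199π/90) = 2 sin 199π/180 cos 199π/180 = 0.6157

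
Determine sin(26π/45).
sin(26π/45) = 0.9703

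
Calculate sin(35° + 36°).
sin(35° + 36°) = sin 35° cos 36° + cos 35° sin 36° = 0.9455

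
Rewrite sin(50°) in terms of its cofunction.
sin(50°) = cos(90° - 50°) = cos(40°)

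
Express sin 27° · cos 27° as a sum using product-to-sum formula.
sin 27° cos 27° = (1/2)[sin(27°+27°) + sin(27°-27°)]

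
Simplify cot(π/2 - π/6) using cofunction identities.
cot(π/2 - π/6) = tan(π/6)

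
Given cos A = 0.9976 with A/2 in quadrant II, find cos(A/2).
cos(A/2) = ±√((1 + cos A)/2); negative since A/2 ∈ QII, so cos(A/2) = -0.9994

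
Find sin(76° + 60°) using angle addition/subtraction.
sin(76° + 60°) = sin 76° cos 60° + cos 76° sin 60° = 0.6947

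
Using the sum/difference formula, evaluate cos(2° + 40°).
cos(2° + 40°) = cos 2° cos 40° - sin 2° sin 40° = 0.7431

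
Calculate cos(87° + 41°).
cos(87° + 41°) = cos 87° cos 41° - sin 87° sin 41° = -0.6157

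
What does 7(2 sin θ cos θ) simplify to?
7(2 sin θ cos θ) = 7(sin(2θ)) (using Double angle)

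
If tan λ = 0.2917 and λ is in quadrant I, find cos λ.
cos λ = 0.96 (using tan²λ + 1 = sec²λ)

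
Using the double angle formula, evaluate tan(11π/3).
tan(11π/3) = 2 tan 11π/6 / (1 - tan²11π/6) = -√3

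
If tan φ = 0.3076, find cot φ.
cot φ = 1/tan φ = 3.251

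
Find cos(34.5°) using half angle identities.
cos(34.5°) = √((1 + cos 69°)/2) = 0.8241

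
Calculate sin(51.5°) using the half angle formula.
sin(51.5°) = √((1 - cos 103°)/2) = 0.7826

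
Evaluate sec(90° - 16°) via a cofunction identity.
sec(90° - 16°) = csc(16°) = 3.628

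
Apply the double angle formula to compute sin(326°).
sin(326°) = 2 sin 163° cos 163° = -0.5592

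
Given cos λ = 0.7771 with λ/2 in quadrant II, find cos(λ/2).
cos(λ/2) = ±√((1 + cos λ)/2); negative since λ/2 ∈ QII, so cos(λ/2) = -0.9426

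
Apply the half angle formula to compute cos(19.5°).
cos(19.5°) = √((1 + cos 39°)/2) = 0.9426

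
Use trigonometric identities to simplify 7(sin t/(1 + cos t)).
7(sin t/(1 + cos t)) = 7(tan(t/2)) (using Half angle)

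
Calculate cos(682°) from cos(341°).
cos(682°) = cos²341° - sin²341° = 0.788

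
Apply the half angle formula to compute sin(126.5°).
sin(126.5°) = √((1 - cos 253°)/2) = 0.8039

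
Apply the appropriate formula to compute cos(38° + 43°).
cos(38° + 43°) = cos 38° cos 43° - sin 38° sin 43° = 0.1564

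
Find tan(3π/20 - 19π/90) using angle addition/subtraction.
tan(3π/20 - 19π/90) = (tan 3π/20 - tan 19π/90)/(1 + tan 3π/20 tan 19π/90) = -0.1944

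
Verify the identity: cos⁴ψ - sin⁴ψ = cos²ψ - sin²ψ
LHS = (cos²ψ - sin²ψ)(cos²ψ + sin²ψ) = (cos²ψ - sin²ψ) · 1 = cos²ψ - sin²ψ = RHS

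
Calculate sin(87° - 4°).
sin(87° - 4°) = sin 87° cos 4° - cos 87° sin 4° = 0.9925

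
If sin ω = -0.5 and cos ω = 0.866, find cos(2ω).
cos(2ω) = cos²ω - sin²ω = 0.5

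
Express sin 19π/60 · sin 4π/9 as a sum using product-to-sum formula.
sin 19π/60 sin 4π/9 = (1/2)[cos(19π/60-4π/9) - cos(19π/60+4π/9)]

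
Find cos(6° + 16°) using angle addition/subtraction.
cos(6° + 16°) = cos 6° cos 16° - sin 6° sin 16° = 0.9272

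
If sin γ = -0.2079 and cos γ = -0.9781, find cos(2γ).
cos(2γ) = cos²γ - sin²γ = 0.9135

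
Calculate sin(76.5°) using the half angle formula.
sin(76.5°) = √((1 - cos 153°)/2) = 0.9724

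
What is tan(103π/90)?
tan(103π/90) = 0.4877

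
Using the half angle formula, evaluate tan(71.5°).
tan(71.5°) = sin 143° / (1 + cos 143°) = 2.989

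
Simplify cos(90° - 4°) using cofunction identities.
cos(90° - 4°) = sin(4°)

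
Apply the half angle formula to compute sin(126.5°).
sin(126.5°) = √((1 - cos 253°)/2) = 0.8039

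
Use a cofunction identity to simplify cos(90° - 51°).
cos(90° - 51°) = sin(51°)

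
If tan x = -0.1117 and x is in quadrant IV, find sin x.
sin x = -0.111 (using tan²x + 1 = sec²x)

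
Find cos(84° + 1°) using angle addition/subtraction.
cos(84° + 1°) = cos 84° cos 1° - sin 84° sin 1° = 0.08716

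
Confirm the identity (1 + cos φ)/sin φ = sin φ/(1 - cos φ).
RHS = sin φ(1 + cos φ) / ((1 - cos φ)(1 + cos φ)) = sin φ(1 + cos φ) / (1 - cos²φ) = sin φ(1 + cos φ) / sin²φ = (1 + cos φ)/sin φ = LHS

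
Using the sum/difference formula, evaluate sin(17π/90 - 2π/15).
sin(17π/90 - 2π/15) = sin 17π/90 cos 2π/15 - cos 17π/90 sin 2π/15 = 0.1736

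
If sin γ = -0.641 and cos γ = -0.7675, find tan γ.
tan γ = sin γ / cos γ = 0.8352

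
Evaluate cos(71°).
cos(71°) = 0.3256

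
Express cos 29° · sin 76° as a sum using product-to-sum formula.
cos 29° sin 76° = (1/2)[sin(29°+76°) - sin(29°-76°)]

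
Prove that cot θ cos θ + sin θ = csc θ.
LHS = cos²θ/sin θ + sin θ = (cos²θ + sin²θ)/sin θ = 1/sin θ = csc θ = RHS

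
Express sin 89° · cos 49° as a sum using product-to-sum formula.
sin 89° cos 49° = (1/2)[sin(89°+49°) + sin(89°-49°)]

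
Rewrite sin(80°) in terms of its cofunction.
sin(80°) = cos(90° - 80°) = cos(10°)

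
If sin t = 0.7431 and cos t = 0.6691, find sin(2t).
sin(2t) = 2 sin t cos t = 0.9944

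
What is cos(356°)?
cos(356°) = 0.9976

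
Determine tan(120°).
tan(120°) = -√3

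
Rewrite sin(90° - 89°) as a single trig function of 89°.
sin(90° - 89°) = cos(89°)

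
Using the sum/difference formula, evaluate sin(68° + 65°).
sin(68° + 65°) = sin 68° cos 65° + cos 68° sin 65° = 0.7314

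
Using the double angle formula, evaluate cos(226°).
cos(226°) = cos²113° - sin²113° = -0.6947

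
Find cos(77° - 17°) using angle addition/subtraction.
cos(77° - 17°) = cos 77° cos 17° + sin 77° sin 17° = 1/2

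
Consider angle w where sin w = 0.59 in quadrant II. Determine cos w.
cos w = ±√(1 - sin²w) = -0.8074 (negative in QII)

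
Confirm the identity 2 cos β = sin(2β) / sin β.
RHS = 2 sin β cos β / sin β = 2 cos β = LHS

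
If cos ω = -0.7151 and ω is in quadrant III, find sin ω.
sin ω = -0.699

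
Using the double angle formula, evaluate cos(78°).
cos(78°) = cos²39° - sin²39° = 0.2079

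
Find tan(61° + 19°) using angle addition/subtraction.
tan(61° + 19°) = (tan 61° + tan 19°)/(1 - tan 61° tan 19°) = 5.671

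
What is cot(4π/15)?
cot(4π/15) = 0.9004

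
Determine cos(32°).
cos(32°) = 0.848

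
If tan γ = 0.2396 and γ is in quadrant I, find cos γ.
cos γ = 0.9725 (using tan²γ + 1 = sec²γ)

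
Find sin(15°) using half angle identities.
sin(15°) = √((1 - cos 30°)/2) = (√6-√2)/4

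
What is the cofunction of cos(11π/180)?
cos(11π/180) = sin(π/2 - 11π/180) = sin(79π/180)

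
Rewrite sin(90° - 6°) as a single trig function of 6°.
sin(90° - 6°) = cos(6°)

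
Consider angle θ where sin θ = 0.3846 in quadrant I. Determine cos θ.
cos θ = √(1 - sin²θ) = 0.9231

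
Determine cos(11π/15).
cos(11π/15) = -0.6691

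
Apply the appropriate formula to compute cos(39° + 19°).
cos(39° + 19°) = cos 39° cos 19° - sin 39° sin 19° = 0.5299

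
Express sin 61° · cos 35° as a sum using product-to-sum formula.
sin 61° cos 35° = (1/2)[sin(61°+35°) + sin(61°-35°)]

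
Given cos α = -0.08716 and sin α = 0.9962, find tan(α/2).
tan(α/2) = sin α / (1 + cos α) = 1.091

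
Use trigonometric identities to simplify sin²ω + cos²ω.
sin²ω + cos²ω = 1 (using Pythagorean identity)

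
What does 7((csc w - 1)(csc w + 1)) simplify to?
7((csc w - 1)(csc w + 1)) = 7(cot²w) (using Diff. of squares)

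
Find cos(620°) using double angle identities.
cos(620°) = cos²310° - sin²310° = -0.1736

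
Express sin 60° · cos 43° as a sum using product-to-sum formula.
sin 60° cos 43° = (1/2)[sin(60°+43°) + sin(60°-43°)]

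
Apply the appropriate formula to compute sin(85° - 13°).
sin(85° - 13°) = sin 85° cos 13° - cos 85° sin 13° = 0.9511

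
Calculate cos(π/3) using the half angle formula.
cos(π/3) = √((1 + cos 2π/3)/2) = 1/2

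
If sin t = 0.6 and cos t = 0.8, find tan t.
tan t = sin t / cos t = 0.75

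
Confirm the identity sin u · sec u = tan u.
LHS = sin u · (1/cos u) = sin u/cos u = tan u = RHS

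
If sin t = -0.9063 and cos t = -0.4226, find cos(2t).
cos(2t) = cos²t - sin²t = -0.6428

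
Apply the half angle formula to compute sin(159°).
sin(159°) = √((1 - cos 318°)/2) = 0.3584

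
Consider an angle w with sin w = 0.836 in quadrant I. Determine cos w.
cos w = √(1 - sin²w) = 0.5487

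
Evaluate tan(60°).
tan(60°) = √3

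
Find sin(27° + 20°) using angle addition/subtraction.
sin(27° + 20°) = sin 27° cos 20° + cos 27° sin 20° = 0.7314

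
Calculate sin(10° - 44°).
sin(10° - 44°) = sin 10° cos 44° - cos 10° sin 44° = -0.5592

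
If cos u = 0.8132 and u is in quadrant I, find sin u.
sin u = 0.582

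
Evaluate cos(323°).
cos(323°) = 0.7986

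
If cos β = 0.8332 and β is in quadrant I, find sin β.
sin β = 0.553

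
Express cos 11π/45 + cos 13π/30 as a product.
cos 11π/45 + cos 13π/30 = 2 cos(61π/180) cos(-17π/180)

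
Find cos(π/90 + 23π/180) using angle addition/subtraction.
cos(π/90 + 23π/180) = cos π/90 cos 23π/180 - sin π/90 sin 23π/180 = 0.9063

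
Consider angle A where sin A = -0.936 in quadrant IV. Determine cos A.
cos A = √(1 - sin²A) = 0.352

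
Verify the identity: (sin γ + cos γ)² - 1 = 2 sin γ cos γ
LHS = sin²γ + 2 sin γ cos γ + cos²γ - 1 = (sin²γ + cos²γ) + 2 sin γ cos γ - 1 = 1 + 2 sin γ cos γ - 1 = 2 sin γ cos γ = RHS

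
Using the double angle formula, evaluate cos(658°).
cos(658°) = cos²329° - sin²329° = 0.4695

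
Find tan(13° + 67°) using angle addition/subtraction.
tan(13° + 67°) = (tan 13° + tan 67°)/(1 - tan 13° tan 67°) = 5.671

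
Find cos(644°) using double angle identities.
cos(644°) = cos²322° - sin²322° = 0.2419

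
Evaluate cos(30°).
cos(30°) = √3/2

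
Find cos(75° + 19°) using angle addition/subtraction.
cos(75° + 19°) = cos 75° cos 19° - sin 75° sin 19° = -0.06976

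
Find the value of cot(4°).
cot(4°) = 14.3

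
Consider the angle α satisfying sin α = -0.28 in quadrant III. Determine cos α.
cos α = ±√(1 - sin²α) = -0.96 (negative in QIII)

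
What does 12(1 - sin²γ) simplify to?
12(1 - sin²γ) = 12(cos²γ) (using Pythagorean identity)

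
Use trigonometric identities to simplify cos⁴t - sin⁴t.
cos⁴t - sin⁴t = cos(2t) (using Factoring + double angle)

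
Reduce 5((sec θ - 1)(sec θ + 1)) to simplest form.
5((sec θ - 1)(sec θ + 1)) = 5(tan²θ) (using Diff. of squares)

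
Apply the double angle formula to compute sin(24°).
sin(24°) = 2 sin 12° cos 12° = 0.4067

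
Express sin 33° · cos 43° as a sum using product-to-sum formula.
sin 33° cos 43° = (1/2)[sin(33°+43°) + sin(33°-43°)]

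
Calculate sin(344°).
sin(344°) = -0.2756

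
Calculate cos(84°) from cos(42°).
cos(84°) = cos²42° - sin²42° = 0.1045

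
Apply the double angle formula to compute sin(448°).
sin(448°) = 2 sin 224° cos 224° = 0.9994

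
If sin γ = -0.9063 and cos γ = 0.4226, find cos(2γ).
cos(2γ) = cos²γ - sin²γ = -0.6428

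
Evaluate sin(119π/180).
sin(119π/180) = 0.8746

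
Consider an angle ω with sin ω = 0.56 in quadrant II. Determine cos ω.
cos ω = ±√(1 - sin²ω) = -0.8285 (negative in QII)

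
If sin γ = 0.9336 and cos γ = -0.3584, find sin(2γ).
sin(2γ) = 2 sin γ cos γ = -0.6692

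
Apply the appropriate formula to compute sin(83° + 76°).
sin(83° + 76°) = sin 83° cos 76° + cos 83° sin 76° = 0.3584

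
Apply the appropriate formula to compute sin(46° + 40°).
sin(46° + 40°) = sin 46° cos 40° + cos 46° sin 40° = 0.9976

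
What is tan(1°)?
tan(1°) = 0.01746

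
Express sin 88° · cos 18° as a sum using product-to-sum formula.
sin 88° cos 18° = (1/2)[sin(88°+18°) + sin(88°-18°)]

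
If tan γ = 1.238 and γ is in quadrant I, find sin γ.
sin γ = 0.7779 (using tan²γ + 1 = sec²γ)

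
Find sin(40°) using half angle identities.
sin(40°) = √((1 - cos 80°)/2) = 0.6428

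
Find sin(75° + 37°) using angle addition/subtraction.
sin(75° + 37°) = sin 75° cos 37° + cos 75° sin 37° = 0.9272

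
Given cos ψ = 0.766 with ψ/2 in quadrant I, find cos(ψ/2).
cos(ψ/2) = ±√((1 + cos ψ)/2); positive since ψ/2 ∈ QI, so cos(ψ/2) = 0.9397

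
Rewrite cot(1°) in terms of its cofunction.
cot(1°) = tan(90° - 1°) = tan(89°)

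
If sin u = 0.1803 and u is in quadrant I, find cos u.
cos u = 0.9836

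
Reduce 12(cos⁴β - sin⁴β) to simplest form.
12(cos⁴β - sin⁴β) = 12(cos(2β)) (using Factoring + double angle)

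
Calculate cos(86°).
cos(86°) = 0.06976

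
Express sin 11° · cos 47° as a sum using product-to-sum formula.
sin 11° cos 47° = (1/2)[sin(11°+47°) + sin(11°-47°)]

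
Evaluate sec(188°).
sec(188°) = -1.01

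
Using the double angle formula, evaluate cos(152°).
cos(152°) = cos²76° - sin²76° = -0.8829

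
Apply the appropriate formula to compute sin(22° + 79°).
sin(22° + 79°) = sin 22° cos 79° + cos 22° sin 79° = 0.9816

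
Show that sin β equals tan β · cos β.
RHS = (sin β/cos β) · cos β = sin β = LHS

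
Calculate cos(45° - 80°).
cos(45° - 80°) = cos 45° cos 80° + sin 45° sin 80° = 0.8192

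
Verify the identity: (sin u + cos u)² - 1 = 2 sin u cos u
LHS = sin²u + 2 sin u cos u + cos²u - 1 = (sin²u + cos²u) + 2 sin u cos u - 1 = 1 + 2 sin u cos u - 1 = 2 sin u cos u = RHS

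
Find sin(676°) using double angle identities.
sin(676°) = 2 sin 338° cos 338° = -0.6947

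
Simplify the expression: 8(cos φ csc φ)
8(cos φ csc φ) = 8(cot φ) (using Reciprocal + quotient)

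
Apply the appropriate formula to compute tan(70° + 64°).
tan(70° + 64°) = (tan 70° + tan 64°)/(1 - tan 70° tan 64°) = -1.036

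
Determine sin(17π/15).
sin(17π/15) = -0.4067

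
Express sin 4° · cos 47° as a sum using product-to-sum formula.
sin 4° cos 47° = (1/2)[sin(4°+47°) + sin(4°-47°)]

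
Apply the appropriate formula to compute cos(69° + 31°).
cos(69° + 31°) = cos 69° cos 31° - sin 69° sin 31° = -0.1736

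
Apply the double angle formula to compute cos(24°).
cos(24°) = cos²12° - sin²12° = 0.9135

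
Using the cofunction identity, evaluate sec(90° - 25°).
sec(90° - 25°) = csc(25°) = 2.366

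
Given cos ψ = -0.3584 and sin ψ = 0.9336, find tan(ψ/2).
tan(ψ/2) = sin ψ / (1 + cos ψ) = 1.455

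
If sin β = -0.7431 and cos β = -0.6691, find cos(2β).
cos(2β) = cos²β - sin²β = -0.1045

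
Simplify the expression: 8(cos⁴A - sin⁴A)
8(cos⁴A - sin⁴A) = 8(cos(2A)) (using Factoring + double angle)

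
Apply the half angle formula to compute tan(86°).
tan(86°) = sin 172° / (1 + cos 172°) = 14.3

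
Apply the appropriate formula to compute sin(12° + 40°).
sin(12° + 40°) = sin 12° cos 40° + cos 12° sin 40° = 0.788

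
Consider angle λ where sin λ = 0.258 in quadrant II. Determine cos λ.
cos λ = ±√(1 - sin²λ) = -0.9661 (negative in QII)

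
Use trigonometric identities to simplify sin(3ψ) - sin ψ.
sin(3ψ) - sin ψ = 2 cos(2ψ) sin ψ (using Sum-to-product)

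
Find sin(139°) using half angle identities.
sin(139°) = √((1 - cos 278°)/2) = 0.6561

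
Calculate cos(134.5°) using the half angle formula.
cos(134.5°) = -√((1 + cos 269°)/2) = -0.7009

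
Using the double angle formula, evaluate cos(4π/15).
cos(4π/15) = cos²2π/15 - sin²2π/15 = 0.6691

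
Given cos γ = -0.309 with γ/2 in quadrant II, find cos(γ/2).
cos(γ/2) = ±√((1 + cos γ)/2); negative since γ/2 ∈ QII, so cos(γ/2) = -0.5878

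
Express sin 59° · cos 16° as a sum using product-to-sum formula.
sin 59° cos 16° = (1/2)[sin(59°+16°) + sin(59°-16°)]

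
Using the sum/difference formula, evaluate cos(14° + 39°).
cos(14° + 39°) = cos 14° cos 39° - sin 14° sin 39° = 0.6018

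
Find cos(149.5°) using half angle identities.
cos(149.5°) = -√((1 + cos 299°)/2) = -0.8616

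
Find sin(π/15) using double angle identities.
sin(π/15) = 2 sin π/30 cos π/30 = 0.2079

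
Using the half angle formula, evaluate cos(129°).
cos(129°) = -√((1 + cos 258°)/2) = -0.6293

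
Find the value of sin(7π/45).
sin(7π/45) = 0.4695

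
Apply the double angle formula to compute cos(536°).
cos(536°) = cos²268° - sin²268° = -0.9976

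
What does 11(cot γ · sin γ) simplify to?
11(cot γ · sin γ) = 11(cos γ) (using Quotient identity)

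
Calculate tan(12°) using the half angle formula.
tan(12°) = sin 24° / (1 + cos 24°) = 0.2126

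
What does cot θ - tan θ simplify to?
cot θ - tan θ = 2 cot(2θ) (using Double angle)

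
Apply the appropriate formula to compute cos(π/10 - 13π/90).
cos(π/10 - 13π/90) = cos π/10 cos 13π/90 + sin π/10 sin 13π/90 = 0.9903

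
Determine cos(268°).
cos(268°) = -0.0349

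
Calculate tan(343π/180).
tan(343π/180) = -0.3057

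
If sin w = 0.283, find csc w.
csc w = 1/sin w = 3.534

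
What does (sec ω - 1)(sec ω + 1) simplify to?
(sec ω - 1)(sec ω + 1) = tan²ω (using Diff. of squares)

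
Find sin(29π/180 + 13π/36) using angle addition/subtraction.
sin(29π/180 + 13π/36) = sin 29π/180 cos 13π/36 + cos 29π/180 sin 13π/36 = 0.9976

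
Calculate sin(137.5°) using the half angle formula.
sin(137.5°) = √((1 - cos 275°)/2) = 0.6756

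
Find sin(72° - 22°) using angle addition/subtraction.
sin(72° - 22°) = sin 72° cos 22° - cos 72° sin 22° = 0.766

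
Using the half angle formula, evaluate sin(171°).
sin(171°) = √((1 - cos 342°)/2) = 0.1564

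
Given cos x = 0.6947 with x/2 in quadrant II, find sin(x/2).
sin(x/2) = ±√((1 - cos x)/2); positive since x/2 ∈ QII, so sin(x/2) = 0.3907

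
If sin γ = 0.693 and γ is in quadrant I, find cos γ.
cos γ = 0.7209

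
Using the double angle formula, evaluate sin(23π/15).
sin(23π/15) = 2 sin 23π/30 cos 23π/30 = -0.9945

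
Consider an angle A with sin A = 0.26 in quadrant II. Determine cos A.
cos A = ±√(1 - sin²A) = -0.9656 (negative in QII)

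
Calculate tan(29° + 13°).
tan(29° + 13°) = (tan 29° + tan 13°)/(1 - tan 29° tan 13°) = 0.9004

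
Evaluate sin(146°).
sin(146°) = 0.5592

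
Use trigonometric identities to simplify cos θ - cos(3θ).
cos θ - cos(3θ) = 2 sin(2θ) sin θ (using Sum-to-product)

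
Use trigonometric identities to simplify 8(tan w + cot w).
8(tan w + cot w) = 8(sec w csc w) (using Quotient identities)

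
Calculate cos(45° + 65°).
cos(45° + 65°) = cos 45° cos 65° - sin 45° sin 65° = -0.342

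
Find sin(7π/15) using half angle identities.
sin(7π/15) = √((1 - cos 14π/15)/2) = 0.9945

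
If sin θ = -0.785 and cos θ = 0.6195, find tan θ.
tan θ = sin θ / cos θ = -1.267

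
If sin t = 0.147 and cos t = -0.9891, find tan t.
tan t = sin t / cos t = -0.1486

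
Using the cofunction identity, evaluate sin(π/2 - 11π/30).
sin(π/2 - 11π/30) = cos(11π/30) = 0.4067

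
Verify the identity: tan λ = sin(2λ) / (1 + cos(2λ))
RHS = 2 sin λ cos λ / (2cos²λ) = sin λ/cos λ = tan λ = LHS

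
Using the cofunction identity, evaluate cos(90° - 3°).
cos(90° - 3°) = sin(3°) = 0.05234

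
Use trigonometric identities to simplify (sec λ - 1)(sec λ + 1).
(sec λ - 1)(sec λ + 1) = tan²λ (using Diff. of squares)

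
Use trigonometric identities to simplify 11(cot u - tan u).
11(cot u - tan u) = 11(2 cot(2u)) (using Double angle)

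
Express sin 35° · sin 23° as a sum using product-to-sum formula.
sin 35° sin 23° = (1/2)[cos(35°-23°) - cos(35°+23°)]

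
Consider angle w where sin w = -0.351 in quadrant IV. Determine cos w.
cos w = √(1 - sin²w) = 0.9364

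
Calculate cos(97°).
cos(97°) = -0.1219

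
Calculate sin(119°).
sin(119°) = 0.8746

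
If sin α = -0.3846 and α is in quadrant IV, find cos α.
cos α = 0.9231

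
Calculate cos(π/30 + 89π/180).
cos(π/30 + 89π/180) = cos π/30 cos 89π/180 - sin π/30 sin 89π/180 = -0.08716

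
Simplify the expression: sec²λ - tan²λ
sec²λ - tan²λ = 1 (using Pythagorean identity)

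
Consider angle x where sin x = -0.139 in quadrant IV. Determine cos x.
cos x = √(1 - sin²x) = 0.9903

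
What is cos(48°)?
cos(48°) = 0.6691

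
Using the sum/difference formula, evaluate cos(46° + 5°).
cos(46° + 5°) = cos 46° cos 5° - sin 46° sin 5° = 0.6293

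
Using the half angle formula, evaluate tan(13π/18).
tan(13π/18) = sin 13π/9 / (1 + cos 13π/9) = -1.192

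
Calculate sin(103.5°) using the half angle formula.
sin(103.5°) = √((1 - cos 207°)/2) = 0.9724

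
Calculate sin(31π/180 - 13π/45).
sin(31π/180 - 13π/45) = sin 31π/180 cos 13π/45 - cos 31π/180 sin 13π/45 = -0.3584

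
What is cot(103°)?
cot(103°) = -0.2309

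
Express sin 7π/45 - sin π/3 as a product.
sin 7π/45 - sin π/3 = 2 cos(11π/45) sin(-4π/45)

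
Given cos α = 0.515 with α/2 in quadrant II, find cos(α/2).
cos(α/2) = ±√((1 + cos α)/2); negative since α/2 ∈ QII, so cos(α/2) = -0.8703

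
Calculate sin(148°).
sin(148°) = 0.5299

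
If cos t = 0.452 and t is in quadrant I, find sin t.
sin t = 0.892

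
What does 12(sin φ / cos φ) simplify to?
12(sin φ / cos φ) = 12(tan φ) (using Quotient identity)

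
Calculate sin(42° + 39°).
sin(42° + 39°) = sin 42° cos 39° + cos 42° sin 39° = 0.9877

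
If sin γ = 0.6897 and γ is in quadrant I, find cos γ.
cos γ = 0.7241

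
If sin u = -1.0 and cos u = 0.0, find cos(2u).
cos(2u) = cos²u - sin²u = -1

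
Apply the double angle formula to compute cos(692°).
cos(692°) = cos²346° - sin²346° = 0.8829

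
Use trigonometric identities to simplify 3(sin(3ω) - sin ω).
3(sin(3ω) - sin ω) = 3(2 cos(2ω) sin ω) (using Sum-to-product)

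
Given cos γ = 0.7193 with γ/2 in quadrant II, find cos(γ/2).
cos(γ/2) = ±√((1 + cos γ)/2); negative since γ/2 ∈ QII, so cos(γ/2) = -0.9272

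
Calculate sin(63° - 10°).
sin(63° - 10°) = sin 63° cos 10° - cos 63° sin 10° = 0.7986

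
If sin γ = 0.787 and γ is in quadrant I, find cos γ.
cos γ = 0.617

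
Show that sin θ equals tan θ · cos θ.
RHS = (sin θ/cos θ) · cos θ = sin θ = LHS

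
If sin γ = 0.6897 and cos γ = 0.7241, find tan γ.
tan γ = sin γ / cos γ = 0.9525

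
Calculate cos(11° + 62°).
cos(11° + 62°) = cos 11° cos 62° - sin 11° sin 62° = 0.2924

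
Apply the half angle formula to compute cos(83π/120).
cos(83π/120) = -√((1 + cos 83π/60)/2) = -0.5664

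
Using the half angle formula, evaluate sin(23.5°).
sin(23.5°) = √((1 - cos 47°)/2) = 0.3987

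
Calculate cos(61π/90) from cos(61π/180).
cos(61π/90) = cos²61π/180 - sin²61π/180 = -0.5299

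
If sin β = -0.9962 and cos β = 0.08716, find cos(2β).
cos(2β) = cos²β - sin²β = -0.9848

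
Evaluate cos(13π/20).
cos(13π/20) = -0.454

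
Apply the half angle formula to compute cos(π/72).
cos(π/72) = √((1 + cos π/36)/2) = 0.999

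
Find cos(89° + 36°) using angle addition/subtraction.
cos(89° + 36°) = cos 89° cos 36° - sin 89° sin 36° = -0.5736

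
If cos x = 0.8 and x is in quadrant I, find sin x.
sin x = 0.6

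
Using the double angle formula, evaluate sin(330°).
sin(330°) = 2 sin 165° cos 165° = -1/2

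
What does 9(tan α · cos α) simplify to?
9(tan α · cos α) = 9(sin α) (using Quotient identity)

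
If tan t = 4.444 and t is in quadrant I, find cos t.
cos t = 0.2195 (using tan²t + 1 = sec²t)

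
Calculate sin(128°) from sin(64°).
sin(128°) = 2 sin 64° cos 64° = 0.788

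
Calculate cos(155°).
cos(155°) = -0.9063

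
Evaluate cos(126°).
cos(126°) = -0.5878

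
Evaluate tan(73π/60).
tan(73π/60) = 0.8098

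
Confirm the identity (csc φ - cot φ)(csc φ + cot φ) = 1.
LHS = csc²φ - cot²φ = (1 + cot²φ) - cot²φ = 1 = RHS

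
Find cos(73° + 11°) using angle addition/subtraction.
cos(73° + 11°) = cos 73° cos 11° - sin 73° sin 11° = 0.1045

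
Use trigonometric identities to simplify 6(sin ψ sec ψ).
6(sin ψ sec ψ) = 6(tan ψ) (using Reciprocal + quotient)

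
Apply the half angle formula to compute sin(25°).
sin(25°) = √((1 - cos 50°)/2) = 0.4226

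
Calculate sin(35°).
sin(35°) = 0.5736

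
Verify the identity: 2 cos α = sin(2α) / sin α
RHS = 2 sin α cos α / sin α = 2 cos α = LHS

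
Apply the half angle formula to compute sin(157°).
sin(157°) = √((1 - cos 314°)/2) = 0.3907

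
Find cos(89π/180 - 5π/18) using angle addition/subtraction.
cos(89π/180 - 5π/18) = cos 89π/180 cos 5π/18 + sin 89π/180 sin 5π/18 = 0.7771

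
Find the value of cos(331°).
cos(331°) = 0.8746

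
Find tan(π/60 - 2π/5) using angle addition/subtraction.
tan(π/60 - 2π/5) = (tan π/60 - tan 2π/5)/(1 + tan π/60 tan 2π/5) = -2.605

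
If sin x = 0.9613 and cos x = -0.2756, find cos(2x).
cos(2x) = cos²x - sin²x = -0.8481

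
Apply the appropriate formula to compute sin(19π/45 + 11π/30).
sin(19π/45 + 11π/30) = sin 19π/45 cos 11π/30 + cos 19π/45 sin 11π/30 = 0.6157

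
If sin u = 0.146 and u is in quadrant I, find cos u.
cos u = 0.9893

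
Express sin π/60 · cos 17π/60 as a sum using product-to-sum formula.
sin π/60 cos 17π/60 = (1/2)[sin(π/60+17π/60) + sin(π/60-17π/60)]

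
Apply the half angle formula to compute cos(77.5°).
cos(77.5°) = √((1 + cos 155°)/2) = 0.2164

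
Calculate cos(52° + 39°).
cos(52° + 39°) = cos 52° cos 39° - sin 52° sin 39° = -0.01745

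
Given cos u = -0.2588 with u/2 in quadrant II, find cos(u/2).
cos(u/2) = ±√((1 + cos u)/2); negative since u/2 ∈ QII, so cos(u/2) = -0.6088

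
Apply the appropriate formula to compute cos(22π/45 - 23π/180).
cos(22π/45 - 23π/180) = cos 22π/45 cos 23π/180 + sin 22π/45 sin 23π/180 = 0.4226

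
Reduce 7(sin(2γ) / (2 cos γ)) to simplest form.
7(sin(2γ) / (2 cos γ)) = 7(sin γ) (using Double angle)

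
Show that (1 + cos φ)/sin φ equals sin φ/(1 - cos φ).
RHS = sin φ(1 + cos φ) / ((1 - cos φ)(1 + cos φ)) = sin φ(1 + cos φ) / (1 - cos²φ) = sin φ(1 + cos φ) / sin²φ = (1 + cos φ)/sin φ = LHS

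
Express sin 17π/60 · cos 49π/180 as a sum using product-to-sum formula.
sin 17π/60 cos 49π/180 = (1/2)[sin(17π/60+49π/180) + sin(17π/60-49π/180)]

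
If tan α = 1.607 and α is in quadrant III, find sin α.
sin α = -0.849 (using tan²α + 1 = sec²α)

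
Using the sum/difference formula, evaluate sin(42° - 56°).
sin(42° - 56°) = sin 42° cos 56° - cos 42° sin 56° = -0.2419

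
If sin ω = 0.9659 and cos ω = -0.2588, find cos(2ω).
cos(2ω) = cos²ω - sin²ω = -0.866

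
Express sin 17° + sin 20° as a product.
sin 17° + sin 20° = 2 sin(18.5°) cos(-1.5°)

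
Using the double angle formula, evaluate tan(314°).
tan(314°) = 2 tan 157° / (1 - tan²157°) = -1.036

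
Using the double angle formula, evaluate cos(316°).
cos(316°) = cos²158° - sin²158° = 0.7193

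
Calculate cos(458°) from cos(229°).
cos(458°) = 2cos²229° - 1 = -0.1392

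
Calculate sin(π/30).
sin(π/30) = 0.1045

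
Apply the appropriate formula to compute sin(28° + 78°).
sin(28° + 78°) = sin 28° cos 78° + cos 28° sin 78° = 0.9613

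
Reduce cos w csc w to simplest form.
cos w csc w = cot w (using Reciprocal + quotient)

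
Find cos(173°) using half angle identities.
cos(173°) = -√((1 + cos 346°)/2) = -0.9925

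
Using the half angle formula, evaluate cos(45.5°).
cos(45.5°) = √((1 + cos 91°)/2) = 0.7009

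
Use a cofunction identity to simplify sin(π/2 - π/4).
sin(π/2 - π/4) = cos(π/4)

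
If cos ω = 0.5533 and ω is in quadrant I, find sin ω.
sin ω = 0.833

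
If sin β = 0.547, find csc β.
csc β = 1/sin β = 1.828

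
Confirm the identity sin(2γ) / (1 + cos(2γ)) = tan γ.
LHS = 2 sin γ cos γ / (2cos²γ) = sin γ/cos γ = tan γ = RHS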